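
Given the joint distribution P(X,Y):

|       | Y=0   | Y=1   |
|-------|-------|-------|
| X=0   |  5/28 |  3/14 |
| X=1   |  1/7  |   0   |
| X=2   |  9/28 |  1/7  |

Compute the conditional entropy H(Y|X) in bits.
0.8040 bits

H(Y|X) = H(X,Y) - H(X)

H(X,Y) = -Σ_{x,y} P(x,y) log₂ P(x,y). Per-cell terms -P(x,y)·log₂P(x,y):
  X=0: 0.4438, 0.4762
  X=1: 0.4011, 0.0000
  X=2: 0.5263, 0.4011
  (cells with P = 0 contribute 0)
Sum of the 6 terms: H(X,Y) = 2.2485 bits

Marginal of X (row sums):
  P(X=0) = 5/28 + 3/14 = 11/28
  P(X=1) = 1/7 + 0 = 1/7
  P(X=2) = 9/28 + 1/7 = 13/28
H(X) = -[(11/28)·log₂(11/28) + (1/7)·log₂(1/7) + (13/28)·log₂(13/28)]
  = 0.5295 + 0.4011 + 0.5139 = 1.4445 bits

H(Y|X) = H(X,Y) - H(X) = 2.2485 - 1.4445 = 0.8040 bits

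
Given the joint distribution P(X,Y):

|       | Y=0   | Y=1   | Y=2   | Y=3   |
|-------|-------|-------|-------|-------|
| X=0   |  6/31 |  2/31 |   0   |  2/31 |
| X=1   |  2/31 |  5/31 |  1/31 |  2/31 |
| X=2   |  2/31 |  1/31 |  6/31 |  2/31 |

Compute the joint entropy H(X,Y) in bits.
3.1920 bits

H(X,Y) = -Σ_{x,y} P(x,y) log₂ P(x,y). Per-cell terms -P(x,y)·log₂P(x,y):
  X=0: 0.4586, 0.2551, 0.0000, 0.2551
  X=1: 0.2551, 0.4246, 0.1598, 0.2551
  X=2: 0.2551, 0.1598, 0.4586, 0.2551
  (cells with P = 0 contribute 0)
Sum of the 12 terms: H(X,Y) = 3.1920 bits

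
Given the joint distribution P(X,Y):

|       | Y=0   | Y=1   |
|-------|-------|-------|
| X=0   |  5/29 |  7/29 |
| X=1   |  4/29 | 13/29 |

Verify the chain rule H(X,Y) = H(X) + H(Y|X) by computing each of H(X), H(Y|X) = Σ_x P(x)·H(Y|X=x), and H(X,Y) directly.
H(X) = 0.9784 bits, H(Y|X) = 0.8669 bits, H(X,Y) = 1.8453 bits

Marginal of X (row sums):
  P(X=0) = 5/29 + 7/29 = 12/29
  P(X=1) = 4/29 + 13/29 = 17/29
H(X) = -[(12/29)·log₂(12/29) + (17/29)·log₂(17/29)]
  = 0.526766 + 0.451683 = 0.9784 bits

H(Y|X) = Σ_x P(x)·H(Y|X=x):
  X=0: P(X=0) = 12/29, P(Y|X=0) = (5/12, 7/12) → H(Y|X=0) = 0.979869
  X=1: P(X=1) = 17/29, P(Y|X=1) = (4/17, 13/17) → H(Y|X=1) = 0.787127
H(Y|X) = (12/29)·0.979869 + (17/29)·0.787127 = 0.8669 bits

H(X,Y) = -Σ_{x,y} P(x,y) log₂ P(x,y). Per-cell terms -P(x,y)·log₂P(x,y):
  X=0: 0.437251, 0.494979
  X=1: 0.394204, 0.518898
Sum of the 4 terms: H(X,Y) = 1.8453 bits

Chain rule check:
  H(X) + H(Y|X) = 0.9784 + 0.8669 = 1.8453 bits
  H(X,Y) = 1.8453 bits
✓ Chain rule verified.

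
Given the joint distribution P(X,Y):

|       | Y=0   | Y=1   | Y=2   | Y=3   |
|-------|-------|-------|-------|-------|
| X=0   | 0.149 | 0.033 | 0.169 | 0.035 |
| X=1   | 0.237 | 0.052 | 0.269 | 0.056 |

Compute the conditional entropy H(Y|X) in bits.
1.6687 bits

H(Y|X) = H(X,Y) - H(X)

H(X,Y) = -Σ_{x,y} P(x,y) log₂ P(x,y). Per-cell terms -P(x,y)·log₂P(x,y):
  X=0: 0.40925, 0.16241, 0.43347, 0.16928
  X=1: 0.49226, 0.22180, 0.50957, 0.23287
Sum of the 8 terms: H(X,Y) = 2.6309 bits

Marginal of X (row sums):
  P(X=0) = 0.149 + 0.033 + 0.169 + 0.035 = 0.386
  P(X=1) = 0.237 + 0.052 + 0.269 + 0.056 = 0.614
H(X) = -[0.386·log₂(0.386) + 0.614·log₂(0.614)]
  = 0.53010 + 0.43207 = 0.9622 bits

H(Y|X) = H(X,Y) - H(X) = 2.6309 - 0.9622 = 1.6687 bits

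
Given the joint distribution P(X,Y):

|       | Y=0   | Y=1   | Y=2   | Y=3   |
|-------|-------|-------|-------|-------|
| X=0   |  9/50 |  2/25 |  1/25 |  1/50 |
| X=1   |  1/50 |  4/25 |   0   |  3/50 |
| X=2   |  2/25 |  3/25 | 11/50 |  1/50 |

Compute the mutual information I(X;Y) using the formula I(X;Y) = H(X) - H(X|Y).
0.3567 bits

I(X;Y) = H(X) - H(X|Y)

Marginal of X (row sums):
  P(X=0) = 9/50 + 2/25 + 1/25 + 1/50 = 8/25
  P(X=1) = 1/50 + 4/25 + 0 + 3/50 = 6/25
  P(X=2) = 2/25 + 3/25 + 11/50 + 1/50 = 11/25
H(X) = -[(8/25)·log₂(8/25) + (6/25)·log₂(6/25) + (11/25)·log₂(11/25)]
  = 0.52603 + 0.49413 + 0.52115 = 1.5413 bits

Marginal of Y (column sums):
  P(Y=0) = 9/50 + 1/50 + 2/25 = 7/25
  P(Y=1) = 2/25 + 4/25 + 3/25 = 9/25
  P(Y=2) = 1/25 + 0 + 11/50 = 13/50
  P(Y=3) = 1/50 + 3/50 + 1/50 = 1/10
H(X|Y) = Σ_y P(y)·H(X|Y=y):
  Y=0: P(Y=0) = 7/25, P(X|Y=0) = (9/14, 1/14, 2/7) → H(X|Y=0) = 1.19812
  Y=1: P(Y=1) = 9/25, P(X|Y=1) = (2/9, 4/9, 1/3) → H(X|Y=1) = 1.53049
  Y=2: P(Y=2) = 13/50, P(X|Y=2) = (2/13, 0, 11/13) → H(X|Y=2) = 0.61938
  Y=3: P(Y=3) = 1/10, P(X|Y=3) = (1/5, 3/5, 1/5) → H(X|Y=3) = 1.37095
H(X|Y) = (7/25)·1.19812 + (9/25)·1.53049 + (13/50)·0.61938 + (1/10)·1.37095 = 1.1846 bits

I(X;Y) = H(X) - H(X|Y) = 1.5413 - 1.1846 = 0.3567 bits

Cross-check via I(X;Y) = H(X) + H(Y) - H(X,Y): computing H(Y) from the column sums and H(X,Y) from the 12 cells in the same way gives H(Y) = 1.8823 bits and H(X,Y) = 3.0669 bits, so
I(X;Y) = 1.5413 + 1.8823 - 3.0669 = 0.3567 bits ✓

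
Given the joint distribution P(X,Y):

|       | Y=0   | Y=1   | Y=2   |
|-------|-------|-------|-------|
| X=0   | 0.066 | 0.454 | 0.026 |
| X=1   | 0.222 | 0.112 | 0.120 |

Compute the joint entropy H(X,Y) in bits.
2.1158 bits

H(X,Y) = -Σ_{x,y} P(x,y) log₂ P(x,y). Per-cell terms -P(x,y)·log₂P(x,y):
  X=0: 0.25881, 0.51721, 0.13690
  X=1: 0.48204, 0.35374, 0.36707
Sum of the 6 terms: H(X,Y) = 2.1158 bits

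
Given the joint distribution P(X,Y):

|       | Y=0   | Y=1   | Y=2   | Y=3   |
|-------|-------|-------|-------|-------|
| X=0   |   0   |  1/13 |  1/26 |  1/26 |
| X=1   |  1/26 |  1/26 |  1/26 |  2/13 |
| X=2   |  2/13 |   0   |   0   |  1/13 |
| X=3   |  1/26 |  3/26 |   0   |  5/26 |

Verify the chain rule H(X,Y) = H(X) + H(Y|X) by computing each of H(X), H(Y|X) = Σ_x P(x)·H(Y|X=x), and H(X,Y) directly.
H(X) = 1.9431 bits, H(Y|X) = 1.3587 bits, H(X,Y) = 3.3018 bits

Marginal of X (row sums):
  P(X=0) = 0 + 1/13 + 1/26 + 1/26 = 2/13
  P(X=1) = 1/26 + 1/26 + 1/26 + 2/13 = 7/26
  P(X=2) = 2/13 + 0 + 0 + 1/13 = 3/13
  P(X=3) = 1/26 + 3/26 + 0 + 5/26 = 9/26
H(X) = -[(2/13)·log₂(2/13) + (7/26)·log₂(7/26) + (3/13)·log₂(3/13) + (9/26)·log₂(9/26)]
  = 0.41545 + 0.50968 + 0.48819 + 0.52979 = 1.9431 bits

H(Y|X) = Σ_x P(x)·H(Y|X=x):
  X=0: P(X=0) = 2/13, P(Y|X=0) = (0, 1/2, 1/4, 1/4) → H(Y|X=0) = 1.50000
  X=1: P(X=1) = 7/26, P(Y|X=1) = (1/7, 1/7, 1/7, 4/7) → H(Y|X=1) = 1.66450
  X=2: P(X=2) = 3/13, P(Y|X=2) = (2/3, 0, 0, 1/3) → H(Y|X=2) = 0.91830
  X=3: P(X=3) = 9/26, P(Y|X=3) = (1/9, 1/3, 0, 5/9) → H(Y|X=3) = 1.35164
H(Y|X) = (2/13)·1.50000 + (7/26)·1.66450 + (3/13)·0.91830 + (9/26)·1.35164 = 1.3587 bits

H(X,Y) = -Σ_{x,y} P(x,y) log₂ P(x,y). Per-cell terms -P(x,y)·log₂P(x,y):
  X=0: 0.00000, 0.28465, 0.18079, 0.18079
  X=1: 0.18079, 0.18079, 0.18079, 0.41545
  X=2: 0.41545, 0.00000, 0.00000, 0.28465
  X=3: 0.18079, 0.35948, 0.00000, 0.45741
  (cells with P = 0 contribute 0)
Sum of the 16 terms: H(X,Y) = 3.3018 bits

Chain rule check:
  H(X) + H(Y|X) = 1.9431 + 1.3587 = 3.3018 bits
  H(X,Y) = 3.3018 bits
✓ Chain rule verified.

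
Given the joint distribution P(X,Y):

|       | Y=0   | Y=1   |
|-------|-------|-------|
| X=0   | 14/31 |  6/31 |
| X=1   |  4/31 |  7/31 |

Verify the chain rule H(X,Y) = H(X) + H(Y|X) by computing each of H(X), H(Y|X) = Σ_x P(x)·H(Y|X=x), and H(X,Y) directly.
H(X) = 0.9383 bits, H(Y|X) = 0.9041 bits, H(X,Y) = 1.8424 bits

Marginal of X (row sums):
  P(X=0) = 14/31 + 6/31 = 20/31
  P(X=1) = 4/31 + 7/31 = 11/31
H(X) = -[(20/31)·log₂(20/31) + (11/31)·log₂(11/31)]
  = 0.407915 + 0.530400 = 0.9383 bits

H(Y|X) = Σ_x P(x)·H(Y|X=x):
  X=0: P(X=0) = 20/31, P(Y|X=0) = (7/10, 3/10) → H(Y|X=0) = 0.881291
  X=1: P(X=1) = 11/31, P(Y|X=1) = (4/11, 7/11) → H(Y|X=1) = 0.945660
H(Y|X) = (20/31)·0.881291 + (11/31)·0.945660 = 0.9041 bits

H(X,Y) = -Σ_{x,y} P(x,y) log₂ P(x,y). Per-cell terms -P(x,y)·log₂P(x,y):
  X=0: 0.517928, 0.458561
  X=1: 0.381187, 0.484771
Sum of the 4 terms: H(X,Y) = 1.8424 bits

Chain rule check:
  H(X) + H(Y|X) = 0.9383 + 0.9041 = 1.8424 bits
  H(X,Y) = 1.8424 bits
✓ Chain rule verified.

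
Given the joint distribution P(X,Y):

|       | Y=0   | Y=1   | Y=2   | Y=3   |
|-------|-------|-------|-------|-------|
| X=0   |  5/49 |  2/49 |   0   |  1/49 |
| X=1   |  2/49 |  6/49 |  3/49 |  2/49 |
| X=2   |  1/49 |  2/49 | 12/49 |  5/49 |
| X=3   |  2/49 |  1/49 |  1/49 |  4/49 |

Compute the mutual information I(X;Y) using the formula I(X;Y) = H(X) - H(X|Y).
0.3834 bits

I(X;Y) = H(X) - H(X|Y)

Marginal of X (row sums):
  P(X=0) = 5/49 + 2/49 + 0 + 1/49 = 8/49
  P(X=1) = 2/49 + 6/49 + 3/49 + 2/49 = 13/49
  P(X=2) = 1/49 + 2/49 + 12/49 + 5/49 = 20/49
  P(X=3) = 2/49 + 1/49 + 1/49 + 4/49 = 8/49
H(X) = -[(8/49)·log₂(8/49) + (13/49)·log₂(13/49) + (20/49)·log₂(20/49) + (8/49)·log₂(8/49)]
  = 0.42689 + 0.50787 + 0.52767 + 0.42689 = 1.8893 bits

Marginal of Y (column sums):
  P(Y=0) = 5/49 + 2/49 + 1/49 + 2/49 = 10/49
  P(Y=1) = 2/49 + 6/49 + 2/49 + 1/49 = 11/49
  P(Y=2) = 0 + 3/49 + 12/49 + 1/49 = 16/49
  P(Y=3) = 1/49 + 2/49 + 5/49 + 4/49 = 12/49
H(X|Y) = Σ_y P(y)·H(X|Y=y):
  Y=0: P(Y=0) = 10/49, P(X|Y=0) = (1/2, 1/5, 1/10, 1/5) → H(X|Y=0) = 1.76096
  Y=1: P(Y=1) = 11/49, P(X|Y=1) = (2/11, 6/11, 2/11, 1/11) → H(X|Y=1) = 1.68582
  Y=2: P(Y=2) = 16/49, P(X|Y=2) = (0, 3/16, 3/4, 1/16) → H(X|Y=2) = 1.01410
  Y=3: P(Y=3) = 12/49, P(X|Y=3) = (1/12, 1/6, 5/12, 1/3) → H(X|Y=3) = 1.78416
H(X|Y) = (10/49)·1.76096 + (11/49)·1.68582 + (16/49)·1.01410 + (12/49)·1.78416 = 1.5059 bits

I(X;Y) = H(X) - H(X|Y) = 1.8893 - 1.5059 = 0.3834 bits

Cross-check via I(X;Y) = H(X) + H(Y) - H(X,Y): computing H(Y) from the column sums and H(X,Y) from the 16 cells in the same way gives H(Y) = 1.9761 bits and H(X,Y) = 3.4820 bits, so
I(X;Y) = 1.8893 + 1.9761 - 3.4820 = 0.3834 bits ✓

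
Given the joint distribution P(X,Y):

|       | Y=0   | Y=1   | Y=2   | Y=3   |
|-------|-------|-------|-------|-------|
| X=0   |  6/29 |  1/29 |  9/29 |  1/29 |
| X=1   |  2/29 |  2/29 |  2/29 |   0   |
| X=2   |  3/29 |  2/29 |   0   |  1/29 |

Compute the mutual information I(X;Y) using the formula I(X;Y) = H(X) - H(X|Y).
0.2570 bits

I(X;Y) = H(X) - H(X|Y)

Marginal of X (row sums):
  P(X=0) = 6/29 + 1/29 + 9/29 + 1/29 = 17/29
  P(X=1) = 2/29 + 2/29 + 2/29 + 0 = 6/29
  P(X=2) = 3/29 + 2/29 + 0 + 1/29 = 6/29
H(X) = -[(17/29)·log₂(17/29) + (6/29)·log₂(6/29) + (6/29)·log₂(6/29)]
  = 0.45168 + 0.47028 + 0.47028 = 1.39224 bits

Marginal of Y (column sums):
  P(Y=0) = 6/29 + 2/29 + 3/29 = 11/29
  P(Y=1) = 1/29 + 2/29 + 2/29 = 5/29
  P(Y=2) = 9/29 + 2/29 + 0 = 11/29
  P(Y=3) = 1/29 + 0 + 1/29 = 2/29
H(X|Y) = Σ_y P(y)·H(X|Y=y):
  Y=0: P(Y=0) = 11/29, P(X|Y=0) = (6/11, 2/11, 3/11) → H(X|Y=0) = 1.43537
  Y=1: P(Y=1) = 5/29, P(X|Y=1) = (1/5, 2/5, 2/5) → H(X|Y=1) = 1.52193
  Y=2: P(Y=2) = 11/29, P(X|Y=2) = (9/11, 2/11, 0) → H(X|Y=2) = 0.68404
  Y=3: P(Y=3) = 2/29, P(X|Y=3) = (1/2, 0, 1/2) → H(X|Y=3) = 1.00000
H(X|Y) = (11/29)·1.43537 + (5/29)·1.52193 + (11/29)·0.68404 + (2/29)·1.00000 = 1.13528 bits

I(X;Y) = H(X) - H(X|Y) = 1.39224 - 1.13528 = 0.2570 bits

Cross-check via I(X;Y) = H(X) + H(Y) - H(X,Y): computing H(Y) from the column sums and H(X,Y) from the 12 cells in the same way gives H(Y) = 1.76429 bits and H(X,Y) = 2.89957 bits, so
I(X;Y) = 1.39224 + 1.76429 - 2.89957 = 0.2570 bits ✓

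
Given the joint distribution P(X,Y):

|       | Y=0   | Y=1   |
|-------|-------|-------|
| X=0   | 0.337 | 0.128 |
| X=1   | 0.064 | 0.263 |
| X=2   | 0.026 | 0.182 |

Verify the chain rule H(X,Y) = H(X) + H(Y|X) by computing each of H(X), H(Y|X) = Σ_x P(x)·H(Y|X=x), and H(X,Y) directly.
H(X) = 1.5122 bits, H(Y|X) = 0.7411 bits, H(X,Y) = 2.2533 bits

Marginal of X (row sums):
  P(X=0) = 0.337 + 0.128 = 0.465
  P(X=1) = 0.064 + 0.263 = 0.327
  P(X=2) = 0.026 + 0.182 = 0.208
H(X) = -[0.465·log₂(0.465) + 0.327·log₂(0.327) + 0.208·log₂(0.208)]
  = 0.5137 + 0.5273 + 0.4712 = 1.5122 bits

H(Y|X) = Σ_x P(x)·H(Y|X=x):
  X=0: P(X=0) = 0.465, P(Y|X=0) = (337/465, 128/465) → H(Y|X=0) = 0.8489
  X=1: P(X=1) = 0.327, P(Y|X=1) = (64/327, 263/327) → H(Y|X=1) = 0.7133
  X=2: P(X=2) = 0.208, P(Y|X=2) = (1/8, 7/8) → H(Y|X=2) = 0.5436
H(Y|X) = 0.465·0.8489 + 0.327·0.7133 + 0.208·0.5436 = 0.7411 bits

H(X,Y) = -Σ_{x,y} P(x,y) log₂ P(x,y). Per-cell terms -P(x,y)·log₂P(x,y):
  X=0: 0.5288, 0.3796
  X=1: 0.2538, 0.5068
  X=2: 0.1369, 0.4474
Sum of the 6 terms: H(X,Y) = 2.2533 bits

Chain rule check:
  H(X) + H(Y|X) = 1.5122 + 0.7411 = 2.2533 bits
  H(X,Y) = 2.2533 bits
✓ Chain rule verified.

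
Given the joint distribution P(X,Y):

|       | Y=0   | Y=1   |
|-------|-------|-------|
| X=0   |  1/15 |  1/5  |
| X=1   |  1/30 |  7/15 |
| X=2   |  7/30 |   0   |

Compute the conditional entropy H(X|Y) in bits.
0.9731 bits

H(X|Y) = H(X,Y) - H(Y)

H(X,Y) = -Σ_{x,y} P(x,y) log₂ P(x,y). Per-cell terms -P(x,y)·log₂P(x,y):
  X=0: 0.26046, 0.46439
  X=1: 0.16356, 0.51312
  X=2: 0.48989, 0.00000
  (cells with P = 0 contribute 0)
Sum of the 6 terms: H(X,Y) = 1.8914 bits

Marginal of Y (column sums):
  P(Y=0) = 1/15 + 1/30 + 7/30 = 1/3
  P(Y=1) = 1/5 + 7/15 + 0 = 2/3
H(Y) = -[(1/3)·log₂(1/3) + (2/3)·log₂(2/3)]
  = 0.52832 + 0.38998 = 0.9183 bits

H(X|Y) = H(X,Y) - H(Y) = 1.8914 - 0.9183 = 0.9731 bits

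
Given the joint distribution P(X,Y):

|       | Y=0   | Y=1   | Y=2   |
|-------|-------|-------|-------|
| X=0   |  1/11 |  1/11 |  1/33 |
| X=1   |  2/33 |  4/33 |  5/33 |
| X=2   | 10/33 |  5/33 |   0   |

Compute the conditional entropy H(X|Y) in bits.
1.2480 bits

H(X|Y) = H(X,Y) - H(Y)

H(X,Y) = -Σ_{x,y} P(x,y) log₂ P(x,y). Per-cell terms -P(x,y)·log₂P(x,y):
  X=0: 0.31449, 0.31449, 0.15286
  X=1: 0.24511, 0.36902, 0.41249
  X=2: 0.52196, 0.41249, 0.00000
  (cells with P = 0 contribute 0)
Sum of the 9 terms: H(X,Y) = 2.7429 bits

Marginal of Y (column sums):
  P(Y=0) = 1/11 + 2/33 + 10/33 = 5/11
  P(Y=1) = 1/11 + 4/33 + 5/33 = 4/11
  P(Y=2) = 1/33 + 5/33 + 0 = 2/11
H(Y) = -[(5/11)·log₂(5/11) + (4/11)·log₂(4/11) + (2/11)·log₂(2/11)]
  = 0.51705 + 0.53070 + 0.44717 = 1.4949 bits

H(X|Y) = H(X,Y) - H(Y) = 2.7429 - 1.4949 = 1.2480 bits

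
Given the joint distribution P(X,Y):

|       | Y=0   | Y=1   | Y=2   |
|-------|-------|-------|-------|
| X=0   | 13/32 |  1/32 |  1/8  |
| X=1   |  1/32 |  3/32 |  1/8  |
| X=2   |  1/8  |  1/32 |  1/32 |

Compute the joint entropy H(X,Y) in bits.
2.5981 bits

H(X,Y) = -Σ_{x,y} P(x,y) log₂ P(x,y). Per-cell terms -P(x,y)·log₂P(x,y):
  X=0: 0.52795, 0.15625, 0.37500
  X=1: 0.15625, 0.32016, 0.37500
  X=2: 0.37500, 0.15625, 0.15625
Sum of the 9 terms: H(X,Y) = 2.5981 bits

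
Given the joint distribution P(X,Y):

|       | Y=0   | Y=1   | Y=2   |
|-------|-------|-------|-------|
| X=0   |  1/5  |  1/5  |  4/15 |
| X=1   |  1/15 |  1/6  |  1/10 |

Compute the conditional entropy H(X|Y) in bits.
0.8908 bits

H(X|Y) = H(X,Y) - H(Y)

H(X,Y) = -Σ_{x,y} P(x,y) log₂ P(x,y). Per-cell terms -P(x,y)·log₂P(x,y):
  X=0: 0.46439, 0.46439, 0.50850
  X=1: 0.26046, 0.43083, 0.33219
Sum of the 6 terms: H(X,Y) = 2.4608 bits

Marginal of Y (column sums):
  P(Y=0) = 1/5 + 1/15 = 4/15
  P(Y=1) = 1/5 + 1/6 = 11/30
  P(Y=2) = 4/15 + 1/10 = 11/30
H(Y) = -[(4/15)·log₂(4/15) + (11/30)·log₂(11/30) + (11/30)·log₂(11/30)]
  = 0.50850 + 0.53073 + 0.53073 = 1.5700 bits

H(X|Y) = H(X,Y) - H(Y) = 2.4608 - 1.5700 = 0.8908 bits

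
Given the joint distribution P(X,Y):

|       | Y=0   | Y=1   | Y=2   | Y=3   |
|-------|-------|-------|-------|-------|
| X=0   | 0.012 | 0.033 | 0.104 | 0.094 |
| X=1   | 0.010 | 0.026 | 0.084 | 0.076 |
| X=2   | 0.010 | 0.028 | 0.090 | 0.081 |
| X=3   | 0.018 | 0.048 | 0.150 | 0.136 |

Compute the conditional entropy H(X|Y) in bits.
1.9590 bits

H(X|Y) = H(X,Y) - H(Y)

H(X,Y) = -Σ_{x,y} P(x,y) log₂ P(x,y). Per-cell terms -P(x,y)·log₂P(x,y):
  X=0: 0.076570, 0.162406, 0.339596, 0.320652
  X=1: 0.066439, 0.136899, 0.300171, 0.282557
  X=2: 0.066439, 0.144436, 0.312654, 0.293701
  X=3: 0.104325, 0.210279, 0.410545, 0.391452
Sum of the 16 terms: H(X,Y) = 3.61912 bits

Marginal of Y (column sums):
  P(Y=0) = 0.012 + 0.010 + 0.010 + 0.018 = 0.050
  P(Y=1) = 0.033 + 0.026 + 0.028 + 0.048 = 0.135
  P(Y=2) = 0.104 + 0.084 + 0.090 + 0.150 = 0.428
  P(Y=3) = 0.094 + 0.076 + 0.081 + 0.136 = 0.387
H(Y) = -[0.050·log₂(0.050) + 0.135·log₂(0.135) + 0.428·log₂(0.428) + 0.387·log₂(0.387)]
  = 0.216096 + 0.390011 + 0.524008 + 0.530033 = 1.66015 bits

H(X|Y) = H(X,Y) - H(Y) = 3.61912 - 1.66015 = 1.9590 bits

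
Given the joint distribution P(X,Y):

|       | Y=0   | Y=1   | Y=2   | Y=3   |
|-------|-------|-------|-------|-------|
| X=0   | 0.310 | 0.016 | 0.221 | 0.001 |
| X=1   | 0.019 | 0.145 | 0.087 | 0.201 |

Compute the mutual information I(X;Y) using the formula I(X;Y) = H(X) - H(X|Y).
0.5398 bits

I(X;Y) = H(X) - H(X|Y)

Marginal of X (row sums):
  P(X=0) = 0.310 + 0.016 + 0.221 + 0.001 = 0.548
  P(X=1) = 0.019 + 0.145 + 0.087 + 0.201 = 0.452
H(X) = -[0.548·log₂(0.548) + 0.452·log₂(0.452)]
  = 0.47553 + 0.51781 = 0.99334 bits

Marginal of Y (column sums):
  P(Y=0) = 0.310 + 0.019 = 0.329
  P(Y=1) = 0.016 + 0.145 = 0.161
  P(Y=2) = 0.221 + 0.087 = 0.308
  P(Y=3) = 0.001 + 0.201 = 0.202
H(X|Y) = Σ_y P(y)·H(X|Y=y):
  Y=0: P(Y=0) = 0.329, P(X|Y=0) = (310/329, 19/329) → H(X|Y=0) = 0.31845
  Y=1: P(Y=1) = 0.161, P(X|Y=1) = (16/161, 145/161) → H(X|Y=1) = 0.46702
  Y=2: P(Y=2) = 0.308, P(X|Y=2) = (221/308, 87/308) → H(X|Y=2) = 0.85879
  Y=3: P(Y=3) = 0.202, P(X|Y=3) = (1/202, 201/202) → H(X|Y=3) = 0.04504
H(X|Y) = 0.329·0.31845 + 0.161·0.46702 + 0.308·0.85879 + 0.202·0.04504 = 0.45357 bits

I(X;Y) = H(X) - H(X|Y) = 0.99334 - 0.45357 = 0.5398 bits

Cross-check via I(X;Y) = H(X) + H(Y) - H(X,Y): computing H(Y) from the column sums and H(X,Y) from the 8 cells in the same way gives H(Y) = 1.94130 bits and H(X,Y) = 2.39486 bits, so
I(X;Y) = 0.99334 + 1.94130 - 2.39486 = 0.5398 bits ✓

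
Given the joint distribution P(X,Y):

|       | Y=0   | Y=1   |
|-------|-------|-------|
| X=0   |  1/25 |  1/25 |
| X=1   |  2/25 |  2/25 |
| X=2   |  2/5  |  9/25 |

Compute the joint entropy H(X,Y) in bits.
2.0139 bits

H(X,Y) = -Σ_{x,y} P(x,y) log₂ P(x,y). Per-cell terms -P(x,y)·log₂P(x,y):
  X=0: 0.18575, 0.18575
  X=1: 0.29151, 0.29151
  X=2: 0.52877, 0.53062
Sum of the 6 terms: H(X,Y) = 2.0139 bits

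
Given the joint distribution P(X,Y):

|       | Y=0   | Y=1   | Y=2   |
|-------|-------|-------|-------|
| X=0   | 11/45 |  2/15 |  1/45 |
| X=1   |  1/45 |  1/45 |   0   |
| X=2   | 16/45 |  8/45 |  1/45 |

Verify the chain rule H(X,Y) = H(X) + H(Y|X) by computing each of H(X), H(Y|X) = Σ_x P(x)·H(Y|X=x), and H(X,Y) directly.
H(X) = 1.1995 bits, H(Y|X) = 1.1465 bits, H(X,Y) = 2.3460 bits

Marginal of X (row sums):
  P(X=0) = 11/45 + 2/15 + 1/45 = 2/5
  P(X=1) = 1/45 + 1/45 + 0 = 2/45
  P(X=2) = 16/45 + 8/45 + 1/45 = 5/9
H(X) = -[(2/5)·log₂(2/5) + (2/45)·log₂(2/45) + (5/9)·log₂(5/9)]
  = 0.52877 + 0.19964 + 0.47111 = 1.1995 bits

H(Y|X) = Σ_x P(x)·H(Y|X=x):
  X=0: P(X=0) = 2/5, P(Y|X=0) = (11/18, 1/3, 1/18) → H(Y|X=0) = 1.19417
  X=1: P(X=1) = 2/45, P(Y|X=1) = (1/2, 1/2, 0) → H(Y|X=1) = 1.00000
  X=2: P(X=2) = 5/9, P(Y|X=2) = (16/25, 8/25, 1/25) → H(Y|X=2) = 1.12386
H(Y|X) = (2/5)·1.19417 + (2/45)·1.00000 + (5/9)·1.12386 = 1.1465 bits

H(X,Y) = -Σ_{x,y} P(x,y) log₂ P(x,y). Per-cell terms -P(x,y)·log₂P(x,y):
  X=0: 0.49681, 0.38759, 0.12204
  X=1: 0.12204, 0.12204, 0.00000
  X=2: 0.53044, 0.44300, 0.12204
  (cells with P = 0 contribute 0)
Sum of the 9 terms: H(X,Y) = 2.3460 bits

Chain rule check:
  H(X) + H(Y|X) = 1.1995 + 1.1465 = 2.3460 bits
  H(X,Y) = 2.3460 bits
✓ Chain rule verified.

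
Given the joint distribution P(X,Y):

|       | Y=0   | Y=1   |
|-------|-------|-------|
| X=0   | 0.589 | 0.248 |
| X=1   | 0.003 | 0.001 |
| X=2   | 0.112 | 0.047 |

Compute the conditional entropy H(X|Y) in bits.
0.6685 bits

H(X|Y) = H(X,Y) - H(Y)

H(X,Y) = -Σ_{x,y} P(x,y) log₂ P(x,y). Per-cell terms -P(x,y)·log₂P(x,y):
  X=0: 0.449796, 0.498874
  X=1: 0.025142, 0.009966
  X=2: 0.353744, 0.207326
Sum of the 6 terms: H(X,Y) = 1.54485 bits

Marginal of Y (column sums):
  P(Y=0) = 0.589 + 0.003 + 0.112 = 0.704
  P(Y=1) = 0.248 + 0.001 + 0.047 = 0.296
H(Y) = -[0.704·log₂(0.704) + 0.296·log₂(0.296)]
  = 0.356472 + 0.519874 = 0.87635 bits

H(X|Y) = H(X,Y) - H(Y) = 1.54485 - 0.87635 = 0.6685 bits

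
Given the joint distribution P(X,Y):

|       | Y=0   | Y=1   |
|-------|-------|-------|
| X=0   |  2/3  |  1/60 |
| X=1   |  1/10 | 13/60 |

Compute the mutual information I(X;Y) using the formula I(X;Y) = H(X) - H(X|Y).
0.3858 bits

I(X;Y) = H(X) - H(X|Y)

Marginal of X (row sums):
  P(X=0) = 2/3 + 1/60 = 41/60
  P(X=1) = 1/10 + 13/60 = 19/60
H(X) = -[(41/60)·log₂(41/60) + (19/60)·log₂(19/60)]
  = 0.3754 + 0.5253 = 0.9007 bits

Marginal of Y (column sums):
  P(Y=0) = 2/3 + 1/10 = 23/30
  P(Y=1) = 1/60 + 13/60 = 7/30
H(X|Y) = Σ_y P(y)·H(X|Y=y):
  Y=0: P(Y=0) = 23/30, P(X|Y=0) = (20/23, 3/23) → H(X|Y=0) = 0.5586
  Y=1: P(Y=1) = 7/30, P(X|Y=1) = (1/14, 13/14) → H(X|Y=1) = 0.3712
H(X|Y) = (23/30)·0.5586 + (7/30)·0.3712 = 0.5149 bits

I(X;Y) = H(X) - H(X|Y) = 0.9007 - 0.5149 = 0.3858 bits

Cross-check via I(X;Y) = H(X) + H(Y) - H(X,Y): computing H(Y) from the column sums and H(X,Y) from the 4 cells in the same way gives H(Y) = 0.7838 bits and H(X,Y) = 1.2987 bits, so
I(X;Y) = 0.9007 + 0.7838 - 1.2987 = 0.3858 bits ✓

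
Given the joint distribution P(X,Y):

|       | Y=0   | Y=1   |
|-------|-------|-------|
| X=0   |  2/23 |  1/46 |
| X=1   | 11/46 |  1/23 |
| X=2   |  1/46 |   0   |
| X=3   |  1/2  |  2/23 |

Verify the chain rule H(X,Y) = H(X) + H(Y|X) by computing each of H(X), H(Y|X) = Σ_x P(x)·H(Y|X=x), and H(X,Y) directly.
H(X) = 1.4345 bits, H(Y|X) = 0.6087 bits, H(X,Y) = 2.0432 bits

Marginal of X (row sums):
  P(X=0) = 2/23 + 1/46 = 5/46
  P(X=1) = 11/46 + 1/23 = 13/46
  P(X=2) = 1/46 + 0 = 1/46
  P(X=3) = 1/2 + 2/23 = 27/46
H(X) = -[(5/46)·log₂(5/46) + (13/46)·log₂(13/46) + (1/46)·log₂(1/46) + (27/46)·log₂(27/46)]
  = 0.34800 + 0.51523 + 0.12008 + 0.45118 = 1.4345 bits

H(Y|X) = Σ_x P(x)·H(Y|X=x):
  X=0: P(X=0) = 5/46, P(Y|X=0) = (4/5, 1/5) → H(Y|X=0) = 0.72193
  X=1: P(X=1) = 13/46, P(Y|X=1) = (11/13, 2/13) → H(Y|X=1) = 0.61938
  X=2: P(X=2) = 1/46, P(Y|X=2) = (1, 0) → H(Y|X=2) = 0.00000
  X=3: P(X=3) = 27/46, P(Y|X=3) = (23/27, 4/27) → H(Y|X=3) = 0.60519
H(Y|X) = (5/46)·0.72193 + (13/46)·0.61938 + (1/46)·0.00000 + (27/46)·0.60519 = 0.6087 bits

H(X,Y) = -Σ_{x,y} P(x,y) log₂ P(x,y). Per-cell terms -P(x,y)·log₂P(x,y):
  X=0: 0.30640, 0.12008
  X=1: 0.49360, 0.19668
  X=2: 0.12008, 0.00000
  X=3: 0.50000, 0.30640
  (cells with P = 0 contribute 0)
Sum of the 8 terms: H(X,Y) = 2.0432 bits

Chain rule check:
  H(X) + H(Y|X) = 1.4345 + 0.6087 = 2.0432 bits
  H(X,Y) = 2.0432 bits
✓ Chain rule verified.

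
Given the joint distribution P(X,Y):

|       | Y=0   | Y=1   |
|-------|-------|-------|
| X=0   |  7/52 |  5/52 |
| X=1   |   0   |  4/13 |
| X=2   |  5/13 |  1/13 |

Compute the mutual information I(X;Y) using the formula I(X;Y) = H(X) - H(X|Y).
0.4728 bits

I(X;Y) = H(X) - H(X|Y)

Marginal of X (row sums):
  P(X=0) = 7/52 + 5/52 = 3/13
  P(X=1) = 0 + 4/13 = 4/13
  P(X=2) = 5/13 + 1/13 = 6/13
H(X) = -[(3/13)·log₂(3/13) + (4/13)·log₂(4/13) + (6/13)·log₂(6/13)]
  = 0.4881871 + 0.5232122 + 0.5148356 = 1.526235 bits

Marginal of Y (column sums):
  P(Y=0) = 7/52 + 0 + 5/13 = 27/52
  P(Y=1) = 5/52 + 4/13 + 1/13 = 25/52
H(X|Y) = Σ_y P(y)·H(X|Y=y):
  Y=0: P(Y=0) = 27/52, P(X|Y=0) = (7/27, 0, 20/27) → H(X|Y=0) = 0.8256265
  Y=1: P(Y=1) = 25/52, P(X|Y=1) = (1/5, 16/25, 4/25) → H(X|Y=1) = 1.2994706
H(X|Y) = (27/52)·0.8256265 + (25/52)·1.2994706 = 1.053436 bits

I(X;Y) = H(X) - H(X|Y) = 1.526235 - 1.053436 = 0.4728 bits

Cross-check via I(X;Y) = H(X) + H(Y) - H(X,Y): computing H(Y) from the column sums and H(X,Y) from the 6 cells in the same way gives H(Y) = 0.998933 bits and H(X,Y) = 2.052369 bits, so
I(X;Y) = 1.526235 + 0.998933 - 2.052369 = 0.4728 bits ✓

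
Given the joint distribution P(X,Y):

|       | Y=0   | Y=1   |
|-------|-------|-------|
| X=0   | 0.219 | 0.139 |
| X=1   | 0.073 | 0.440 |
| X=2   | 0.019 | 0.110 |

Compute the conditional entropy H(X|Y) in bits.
1.2369 bits

H(X|Y) = H(X,Y) - H(Y)

H(X,Y) = -Σ_{x,y} P(x,y) log₂ P(x,y). Per-cell terms -P(x,y)·log₂P(x,y):
  X=0: 0.479828, 0.395711
  X=1: 0.275645, 0.521147
  X=2: 0.108639, 0.350287
Sum of the 6 terms: H(X,Y) = 2.13126 bits

Marginal of Y (column sums):
  P(Y=0) = 0.219 + 0.073 + 0.019 = 0.311
  P(Y=1) = 0.139 + 0.440 + 0.110 = 0.689
H(Y) = -[0.311·log₂(0.311) + 0.689·log₂(0.689)]
  = 0.524039 + 0.370285 = 0.89432 bits

H(X|Y) = H(X,Y) - H(Y) = 2.13126 - 0.89432 = 1.2369 bits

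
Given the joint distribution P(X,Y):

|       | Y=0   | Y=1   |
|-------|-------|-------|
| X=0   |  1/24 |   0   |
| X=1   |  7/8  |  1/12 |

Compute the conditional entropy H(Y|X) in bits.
0.4085 bits

H(Y|X) = H(X,Y) - H(X)

H(X,Y) = -Σ_{x,y} P(x,y) log₂ P(x,y). Per-cell terms -P(x,y)·log₂P(x,y):
  X=0: 0.19104, 0.00000
  X=1: 0.16856, 0.29875
  (cells with P = 0 contribute 0)
Sum of the 4 terms: H(X,Y) = 0.65835 bits

Marginal of X (row sums):
  P(X=0) = 1/24 + 0 = 1/24
  P(X=1) = 7/8 + 1/12 = 23/24
H(X) = -[(1/24)·log₂(1/24) + (23/24)·log₂(23/24)]
  = 0.19104 + 0.05884 = 0.24988 bits

H(Y|X) = H(X,Y) - H(X) = 0.65835 - 0.24988 = 0.4085 bits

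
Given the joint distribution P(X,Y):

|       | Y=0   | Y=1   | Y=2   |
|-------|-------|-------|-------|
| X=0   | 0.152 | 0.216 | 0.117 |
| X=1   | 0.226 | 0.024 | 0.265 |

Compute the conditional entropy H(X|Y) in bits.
0.8196 bits

H(X|Y) = H(X,Y) - H(Y)

H(X,Y) = -Σ_{x,y} P(x,y) log₂ P(x,y). Per-cell terms -P(x,y)·log₂P(x,y):
  X=0: 0.4131, 0.4776, 0.3622
  X=1: 0.4849, 0.1291, 0.5077
Sum of the 6 terms: H(X,Y) = 2.3746 bits

Marginal of Y (column sums):
  P(Y=0) = 0.152 + 0.226 = 0.378
  P(Y=1) = 0.216 + 0.024 = 0.240
  P(Y=2) = 0.117 + 0.265 = 0.382
H(Y) = -[0.378·log₂(0.378) + 0.240·log₂(0.240) + 0.382·log₂(0.382)]
  = 0.5305 + 0.4941 + 0.5304 = 1.5550 bits

H(X|Y) = H(X,Y) - H(Y) = 2.3746 - 1.5550 = 0.8196 bits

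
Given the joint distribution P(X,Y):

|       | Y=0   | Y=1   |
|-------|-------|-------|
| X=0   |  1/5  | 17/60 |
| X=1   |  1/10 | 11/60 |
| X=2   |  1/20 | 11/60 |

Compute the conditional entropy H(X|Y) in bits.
1.4915 bits

H(X|Y) = H(X,Y) - H(Y)

H(X,Y) = -Σ_{x,y} P(x,y) log₂ P(x,y). Per-cell terms -P(x,y)·log₂P(x,y):
  X=0: 0.4644, 0.5155
  X=1: 0.3322, 0.4487
  X=2: 0.2161, 0.4487
Sum of the 6 terms: H(X,Y) = 2.4256 bits

Marginal of Y (column sums):
  P(Y=0) = 1/5 + 1/10 + 1/20 = 7/20
  P(Y=1) = 17/60 + 11/60 + 11/60 = 13/20
H(Y) = -[(7/20)·log₂(7/20) + (13/20)·log₂(13/20)]
  = 0.5301 + 0.4040 = 0.9341 bits

H(X|Y) = H(X,Y) - H(Y) = 2.4256 - 0.9341 = 1.4915 bits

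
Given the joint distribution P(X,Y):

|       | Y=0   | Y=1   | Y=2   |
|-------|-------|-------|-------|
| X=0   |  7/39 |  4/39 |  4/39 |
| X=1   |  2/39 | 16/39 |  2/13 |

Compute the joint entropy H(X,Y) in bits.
2.2813 bits

H(X,Y) = -Σ_{x,y} P(x,y) log₂ P(x,y). Per-cell terms -P(x,y)·log₂P(x,y):
  X=0: 0.444778, 0.336964, 0.336964
  X=1: 0.219764, 0.527345, 0.415452
Sum of the 6 terms: H(X,Y) = 2.2813 bits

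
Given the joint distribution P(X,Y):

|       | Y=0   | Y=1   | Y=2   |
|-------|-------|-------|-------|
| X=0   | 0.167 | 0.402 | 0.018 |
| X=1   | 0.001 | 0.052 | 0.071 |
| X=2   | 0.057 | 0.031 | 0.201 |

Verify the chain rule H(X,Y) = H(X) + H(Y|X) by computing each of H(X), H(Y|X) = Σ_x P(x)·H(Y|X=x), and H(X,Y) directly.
H(X) = 1.3421 bits, H(Y|X) = 1.0808 bits, H(X,Y) = 2.4230 bits

Marginal of X (row sums):
  P(X=0) = 0.167 + 0.402 + 0.018 = 0.587
  P(X=1) = 0.001 + 0.052 + 0.071 = 0.124
  P(X=2) = 0.057 + 0.031 + 0.201 = 0.289
H(X) = -[0.587·log₂(0.587) + 0.124·log₂(0.124) + 0.289·log₂(0.289)]
  = 0.4511 + 0.3734 + 0.5176 = 1.3421 bits

H(Y|X) = Σ_x P(x)·H(Y|X=x):
  X=0: P(X=0) = 0.587, P(Y|X=0) = (167/587, 402/587, 18/587) → H(Y|X=0) = 1.0441
  X=1: P(X=1) = 0.124, P(Y|X=1) = (1/124, 13/31, 71/124) → H(Y|X=1) = 1.0425
  X=2: P(X=2) = 0.289, P(Y|X=2) = (57/289, 31/289, 201/289) → H(Y|X=2) = 1.1718
H(Y|X) = 0.587·1.0441 + 0.124·1.0425 + 0.289·1.1718 = 1.0808 bits

H(X,Y) = -Σ_{x,y} P(x,y) log₂ P(x,y). Per-cell terms -P(x,y)·log₂P(x,y):
  X=0: 0.4312, 0.5285, 0.1043
  X=1: 0.0100, 0.2218, 0.2709
  X=2: 0.2356, 0.1554, 0.4653
Sum of the 9 terms: H(X,Y) = 2.4230 bits

Chain rule check:
  H(X) + H(Y|X) = 1.3421 + 1.0808 = 2.4229 bits
  H(X,Y) = 2.4230 bits
✓ Chain rule verified (Δ = 0.0001 is 4-dp rounding noise: each of the three values was rounded independently).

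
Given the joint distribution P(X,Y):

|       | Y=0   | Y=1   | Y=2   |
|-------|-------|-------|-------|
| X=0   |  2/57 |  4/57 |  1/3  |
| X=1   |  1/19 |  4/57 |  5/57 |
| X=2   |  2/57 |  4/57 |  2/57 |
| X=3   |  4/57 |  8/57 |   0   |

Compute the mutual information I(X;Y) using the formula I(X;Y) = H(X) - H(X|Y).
0.3283 bits

I(X;Y) = H(X) - H(X|Y)

Marginal of X (row sums):
  P(X=0) = 2/57 + 4/57 + 1/3 = 25/57
  P(X=1) = 1/19 + 4/57 + 5/57 = 4/19
  P(X=2) = 2/57 + 4/57 + 2/57 = 8/57
  P(X=3) = 4/57 + 8/57 + 0 = 4/19
H(X) = -[(25/57)·log₂(25/57) + (4/19)·log₂(4/19) + (8/57)·log₂(8/57) + (4/19)·log₂(4/19)]
  = 0.52151 + 0.47325 + 0.39760 + 0.47325 = 1.8656 bits

Marginal of Y (column sums):
  P(Y=0) = 2/57 + 1/19 + 2/57 + 4/57 = 11/57
  P(Y=1) = 4/57 + 4/57 + 4/57 + 8/57 = 20/57
  P(Y=2) = 1/3 + 5/57 + 2/57 + 0 = 26/57
H(X|Y) = Σ_y P(y)·H(X|Y=y):
  Y=0: P(Y=0) = 11/57, P(X|Y=0) = (2/11, 3/11, 2/11, 4/11) → H(X|Y=0) = 1.93626
  Y=1: P(Y=1) = 20/57, P(X|Y=1) = (1/5, 1/5, 1/5, 2/5) → H(X|Y=1) = 1.92193
  Y=2: P(Y=2) = 26/57, P(X|Y=2) = (19/26, 5/26, 1/13, 0) → H(X|Y=2) = 1.07274
H(X|Y) = (11/57)·1.93626 + (20/57)·1.92193 + (26/57)·1.07274 = 1.5373 bits

I(X;Y) = H(X) - H(X|Y) = 1.8656 - 1.5373 = 0.3283 bits

Cross-check via I(X;Y) = H(X) + H(Y) - H(X,Y): computing H(Y) from the column sums and H(X,Y) from the 12 cells in the same way gives H(Y) = 1.5048 bits and H(X,Y) = 3.0421 bits, so
I(X;Y) = 1.8656 + 1.5048 - 3.0421 = 0.3283 bits ✓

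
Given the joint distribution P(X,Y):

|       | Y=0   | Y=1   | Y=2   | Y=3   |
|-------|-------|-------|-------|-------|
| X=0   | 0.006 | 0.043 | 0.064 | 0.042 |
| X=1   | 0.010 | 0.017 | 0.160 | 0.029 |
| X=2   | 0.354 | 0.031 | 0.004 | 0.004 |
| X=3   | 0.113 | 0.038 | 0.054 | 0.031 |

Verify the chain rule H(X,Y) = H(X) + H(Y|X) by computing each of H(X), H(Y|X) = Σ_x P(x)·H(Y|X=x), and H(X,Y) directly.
H(X) = 1.9156 bits, H(Y|X) = 1.1742 bits, H(X,Y) = 3.0898 bits

Marginal of X (row sums):
  P(X=0) = 0.006 + 0.043 + 0.064 + 0.042 = 0.155
  P(X=1) = 0.010 + 0.017 + 0.160 + 0.029 = 0.216
  P(X=2) = 0.354 + 0.031 + 0.004 + 0.004 = 0.393
  P(X=3) = 0.113 + 0.038 + 0.054 + 0.031 = 0.236
H(X) = -[0.155·log₂(0.155) + 0.216·log₂(0.216) + 0.393·log₂(0.393) + 0.236·log₂(0.236)]
  = 0.41690 + 0.47755 + 0.52953 + 0.49162 = 1.9156 bits

H(Y|X) = Σ_x P(x)·H(Y|X=x):
  X=0: P(X=0) = 0.155, P(Y|X=0) = (6/155, 43/155, 64/155, 42/155) → H(Y|X=0) = 1.73215
  X=1: P(X=1) = 0.216, P(Y|X=1) = (5/108, 17/216, 20/27, 29/216) → H(Y|X=1) = 1.20352
  X=2: P(X=2) = 0.393, P(Y|X=2) = (118/131, 31/393, 4/393, 4/393) → H(Y|X=2) = 0.55958
  X=3: P(X=3) = 0.236, P(Y|X=3) = (113/236, 19/118, 27/118, 31/236) → H(Y|X=3) = 1.80448
H(Y|X) = 0.155·1.73215 + 0.216·1.20352 + 0.393·0.55958 + 0.236·1.80448 = 1.1742 bits

H(X,Y) = -Σ_{x,y} P(x,y) log₂ P(x,y). Per-cell terms -P(x,y)·log₂P(x,y):
  X=0: 0.04428, 0.19520, 0.25381, 0.19209
  X=1: 0.06644, 0.09993, 0.42302, 0.14813
  X=2: 0.53036, 0.15536, 0.03186, 0.03186
  X=3: 0.35545, 0.17928, 0.22739, 0.15536
Sum of the 16 terms: H(X,Y) = 3.0898 bits

Chain rule check:
  H(X) + H(Y|X) = 1.9156 + 1.1742 = 3.0898 bits
  H(X,Y) = 3.0898 bits
✓ Chain rule verified.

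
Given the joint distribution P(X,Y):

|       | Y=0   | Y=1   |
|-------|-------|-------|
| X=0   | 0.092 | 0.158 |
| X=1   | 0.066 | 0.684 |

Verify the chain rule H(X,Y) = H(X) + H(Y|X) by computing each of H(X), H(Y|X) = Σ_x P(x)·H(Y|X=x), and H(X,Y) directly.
H(X) = 0.8113 bits, H(Y|X) = 0.5596 bits, H(X,Y) = 1.3709 bits

Marginal of X (row sums):
  P(X=0) = 0.092 + 0.158 = 0.250
  P(X=1) = 0.066 + 0.684 = 0.750
H(X) = -[0.250·log₂(0.250) + 0.750·log₂(0.750)]
  = 0.5000 + 0.3113 = 0.8113 bits

H(Y|X) = Σ_x P(x)·H(Y|X=x):
  X=0: P(X=0) = 0.250, P(Y|X=0) = (46/125, 79/125) → H(Y|X=0) = 0.9491
  X=1: P(X=1) = 0.750, P(Y|X=1) = (11/125, 114/125) → H(Y|X=1) = 0.4298
H(Y|X) = 0.250·0.9491 + 0.750·0.4298 = 0.5596 bits

H(X,Y) = -Σ_{x,y} P(x,y) log₂ P(x,y). Per-cell terms -P(x,y)·log₂P(x,y):
  X=0: 0.3167, 0.4206
  X=1: 0.2588, 0.3748
Sum of the 4 terms: H(X,Y) = 1.3709 bits

Chain rule check:
  H(X) + H(Y|X) = 0.8113 + 0.5596 = 1.3709 bits
  H(X,Y) = 1.3709 bits
✓ Chain rule verified.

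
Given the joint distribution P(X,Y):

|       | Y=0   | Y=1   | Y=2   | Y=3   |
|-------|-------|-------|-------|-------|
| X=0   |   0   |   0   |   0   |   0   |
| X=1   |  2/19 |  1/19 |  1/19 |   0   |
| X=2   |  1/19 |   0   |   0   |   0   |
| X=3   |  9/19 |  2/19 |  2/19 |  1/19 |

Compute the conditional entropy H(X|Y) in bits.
0.9474 bits

H(X|Y) = H(X,Y) - H(Y)

H(X,Y) = -Σ_{x,y} P(x,y) log₂ P(x,y). Per-cell terms -P(x,y)·log₂P(x,y):
  X=0: 0.00000, 0.00000, 0.00000, 0.00000
  X=1: 0.34189, 0.22358, 0.22358, 0.00000
  X=2: 0.22358, 0.00000, 0.00000, 0.00000
  X=3: 0.51063, 0.34189, 0.34189, 0.22358
  (cells with P = 0 contribute 0)
Sum of the 16 terms: H(X,Y) = 2.4306 bits

Marginal of Y (column sums):
  P(Y=0) = 0 + 2/19 + 1/19 + 9/19 = 12/19
  P(Y=1) = 0 + 1/19 + 0 + 2/19 = 3/19
  P(Y=2) = 0 + 1/19 + 0 + 2/19 = 3/19
  P(Y=3) = 0 + 0 + 0 + 1/19 = 1/19
H(Y) = -[(12/19)·log₂(12/19) + (3/19)·log₂(3/19) + (3/19)·log₂(3/19) + (1/19)·log₂(1/19)]
  = 0.41871 + 0.42047 + 0.42047 + 0.22358 = 1.4832 bits

H(X|Y) = H(X,Y) - H(Y) = 2.4306 - 1.4832 = 0.9474 bits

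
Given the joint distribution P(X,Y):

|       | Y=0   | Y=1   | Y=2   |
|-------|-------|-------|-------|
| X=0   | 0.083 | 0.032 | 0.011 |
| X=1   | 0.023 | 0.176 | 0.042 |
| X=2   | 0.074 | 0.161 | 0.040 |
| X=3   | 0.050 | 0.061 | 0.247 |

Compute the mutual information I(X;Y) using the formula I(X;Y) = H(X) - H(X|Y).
0.3191 bits

I(X;Y) = H(X) - H(X|Y)

Marginal of X (row sums):
  P(X=0) = 0.083 + 0.032 + 0.011 = 0.126
  P(X=1) = 0.023 + 0.176 + 0.042 = 0.241
  P(X=2) = 0.074 + 0.161 + 0.040 = 0.275
  P(X=3) = 0.050 + 0.061 + 0.247 = 0.358
H(X) = -[0.126·log₂(0.126) + 0.241·log₂(0.241) + 0.275·log₂(0.275) + 0.358·log₂(0.358)]
  = 0.37655 + 0.49475 + 0.51219 + 0.53054 = 1.91403 bits

Marginal of Y (column sums):
  P(Y=0) = 0.083 + 0.023 + 0.074 + 0.050 = 0.230
  P(Y=1) = 0.032 + 0.176 + 0.161 + 0.061 = 0.430
  P(Y=2) = 0.011 + 0.042 + 0.040 + 0.247 = 0.340
H(X|Y) = Σ_y P(y)·H(X|Y=y):
  Y=0: P(Y=0) = 0.230, P(X|Y=0) = (83/230, 1/10, 37/115, 5/23) → H(X|Y=0) = 1.86783
  Y=1: P(Y=1) = 0.430, P(X|Y=1) = (16/215, 88/215, 161/430, 61/430) → H(X|Y=1) = 1.73677
  Y=2: P(Y=2) = 0.340, P(X|Y=2) = (11/340, 21/170, 2/17, 247/340) → H(X|Y=2) = 1.23099
H(X|Y) = 0.230·1.86783 + 0.430·1.73677 + 0.340·1.23099 = 1.59495 bits

I(X;Y) = H(X) - H(X|Y) = 1.91403 - 1.59495 = 0.3191 bits

Cross-check via I(X;Y) = H(X) + H(Y) - H(X,Y): computing H(Y) from the column sums and H(X,Y) from the 12 cells in the same way gives H(Y) = 1.54041 bits and H(X,Y) = 3.13535 bits, so
I(X;Y) = 1.91403 + 1.54041 - 3.13535 = 0.3191 bits ✓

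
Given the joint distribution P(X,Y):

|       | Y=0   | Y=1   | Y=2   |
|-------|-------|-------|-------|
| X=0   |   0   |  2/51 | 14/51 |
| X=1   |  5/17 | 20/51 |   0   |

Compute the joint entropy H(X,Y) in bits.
1.7441 bits

H(X,Y) = -Σ_{x,y} P(x,y) log₂ P(x,y). Per-cell terms -P(x,y)·log₂P(x,y):
  X=0: 0.0000, 0.1832, 0.5120
  X=1: 0.5193, 0.5296, 0.0000
  (cells with P = 0 contribute 0)
Sum of the 6 terms: H(X,Y) = 1.7441 bits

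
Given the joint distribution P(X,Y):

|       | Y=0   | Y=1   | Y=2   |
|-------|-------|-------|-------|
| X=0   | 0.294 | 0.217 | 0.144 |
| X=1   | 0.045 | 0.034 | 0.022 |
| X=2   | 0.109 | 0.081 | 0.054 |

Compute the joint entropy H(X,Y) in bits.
2.7581 bits

H(X,Y) = -Σ_{x,y} P(x,y) log₂ P(x,y). Per-cell terms -P(x,y)·log₂P(x,y):
  X=0: 0.51924, 0.47832, 0.40260
  X=1: 0.20133, 0.16586, 0.12114
  X=2: 0.34854, 0.29370, 0.22739
Sum of the 9 terms: H(X,Y) = 2.7581 bits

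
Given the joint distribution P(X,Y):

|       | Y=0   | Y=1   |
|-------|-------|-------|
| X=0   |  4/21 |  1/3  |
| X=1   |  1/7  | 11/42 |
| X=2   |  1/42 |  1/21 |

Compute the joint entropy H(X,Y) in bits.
2.2288 bits

H(X,Y) = -Σ_{x,y} P(x,y) log₂ P(x,y). Per-cell terms -P(x,y)·log₂P(x,y):
  X=0: 0.45568, 0.52832
  X=1: 0.40105, 0.50623
  X=2: 0.12839, 0.20916
Sum of the 6 terms: H(X,Y) = 2.2288 bits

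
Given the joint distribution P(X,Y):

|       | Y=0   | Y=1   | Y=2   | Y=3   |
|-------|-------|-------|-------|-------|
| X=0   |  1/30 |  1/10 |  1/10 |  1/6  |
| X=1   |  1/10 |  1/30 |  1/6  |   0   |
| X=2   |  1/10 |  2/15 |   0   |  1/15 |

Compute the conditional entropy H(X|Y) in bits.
1.1688 bits

H(X|Y) = H(X,Y) - H(Y)

H(X,Y) = -Σ_{x,y} P(x,y) log₂ P(x,y). Per-cell terms -P(x,y)·log₂P(x,y):
  X=0: 0.16356, 0.33219, 0.33219, 0.43083
  X=1: 0.33219, 0.16356, 0.43083, 0.00000
  X=2: 0.33219, 0.38759, 0.00000, 0.26046
  (cells with P = 0 contribute 0)
Sum of the 12 terms: H(X,Y) = 3.1656 bits

Marginal of Y (column sums):
  P(Y=0) = 1/30 + 1/10 + 1/10 = 7/30
  P(Y=1) = 1/10 + 1/30 + 2/15 = 4/15
  P(Y=2) = 1/10 + 1/6 + 0 = 4/15
  P(Y=3) = 1/6 + 0 + 1/15 = 7/30
H(Y) = -[(7/30)·log₂(7/30) + (4/15)·log₂(4/15) + (4/15)·log₂(4/15) + (7/30)·log₂(7/30)]
  = 0.48989 + 0.50850 + 0.50850 + 0.48989 = 1.9968 bits

H(X|Y) = H(X,Y) - H(Y) = 3.1656 - 1.9968 = 1.1688 bits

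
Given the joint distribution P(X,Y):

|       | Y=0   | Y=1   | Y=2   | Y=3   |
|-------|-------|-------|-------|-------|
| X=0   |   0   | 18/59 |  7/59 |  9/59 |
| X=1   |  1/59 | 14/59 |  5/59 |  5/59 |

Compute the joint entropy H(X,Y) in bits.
2.4969 bits

H(X,Y) = -Σ_{x,y} P(x,y) log₂ P(x,y). Per-cell terms -P(x,y)·log₂P(x,y):
  X=0: 0.0000, 0.5225, 0.3649, 0.4138
  X=1: 0.0997, 0.4924, 0.3018, 0.3018
  (cells with P = 0 contribute 0)
Sum of the 8 terms: H(X,Y) = 2.4969 bits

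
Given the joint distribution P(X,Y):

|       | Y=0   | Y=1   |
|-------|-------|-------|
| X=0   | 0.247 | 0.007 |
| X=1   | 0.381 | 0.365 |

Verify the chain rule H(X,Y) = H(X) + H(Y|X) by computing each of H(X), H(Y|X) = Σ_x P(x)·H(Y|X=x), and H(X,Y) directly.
H(X) = 0.8176 bits, H(Y|X) = 0.7920 bits, H(X,Y) = 1.6095 bits

Marginal of X (row sums):
  P(X=0) = 0.247 + 0.007 = 0.254
  P(X=1) = 0.381 + 0.365 = 0.746
H(X) = -[0.254·log₂(0.254) + 0.746·log₂(0.746)]
  = 0.5022 + 0.3154 = 0.8176 bits

H(Y|X) = Σ_x P(x)·H(Y|X=x):
  X=0: P(X=0) = 0.254, P(Y|X=0) = (247/254, 7/254) → H(Y|X=0) = 0.1820
  X=1: P(X=1) = 0.746, P(Y|X=1) = (381/746, 365/746) → H(Y|X=1) = 0.9997
H(Y|X) = 0.254·0.1820 + 0.746·0.9997 = 0.7920 bits

H(X,Y) = -Σ_{x,y} P(x,y) log₂ P(x,y). Per-cell terms -P(x,y)·log₂P(x,y):
  X=0: 0.4983, 0.0501
  X=1: 0.5304, 0.5307
Sum of the 4 terms: H(X,Y) = 1.6095 bits

Chain rule check:
  H(X) + H(Y|X) = 0.8176 + 0.7920 = 1.6096 bits
  H(X,Y) = 1.6095 bits
✓ Chain rule verified (Δ = 0.0001 is 4-dp rounding noise: each of the three values was rounded independently).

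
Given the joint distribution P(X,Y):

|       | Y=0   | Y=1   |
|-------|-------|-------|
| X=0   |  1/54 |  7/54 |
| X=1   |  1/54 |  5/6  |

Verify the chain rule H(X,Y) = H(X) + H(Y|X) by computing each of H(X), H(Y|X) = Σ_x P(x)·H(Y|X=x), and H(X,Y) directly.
H(X) = 0.6052 bits, H(Y|X) = 0.2092 bits, H(X,Y) = 0.8144 bits

Marginal of X (row sums):
  P(X=0) = 1/54 + 7/54 = 4/27
  P(X=1) = 1/54 + 5/6 = 23/27
H(X) = -[(4/27)·log₂(4/27) + (23/27)·log₂(23/27)]
  = 0.40813 + 0.19706 = 0.6052 bits

H(Y|X) = Σ_x P(x)·H(Y|X=x):
  X=0: P(X=0) = 4/27, P(Y|X=0) = (1/8, 7/8) → H(Y|X=0) = 0.54356
  X=1: P(X=1) = 23/27, P(Y|X=1) = (1/46, 45/46) → H(Y|X=1) = 0.15110
H(Y|X) = (4/27)·0.54356 + (23/27)·0.15110 = 0.2092 bits

H(X,Y) = -Σ_{x,y} P(x,y) log₂ P(x,y). Per-cell terms -P(x,y)·log₂P(x,y):
  X=0: 0.10657, 0.38209
  X=1: 0.10657, 0.21920
Sum of the 4 terms: H(X,Y) = 0.8144 bits

Chain rule check:
  H(X) + H(Y|X) = 0.6052 + 0.2092 = 0.8144 bits
  H(X,Y) = 0.8144 bits
✓ Chain rule verified.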